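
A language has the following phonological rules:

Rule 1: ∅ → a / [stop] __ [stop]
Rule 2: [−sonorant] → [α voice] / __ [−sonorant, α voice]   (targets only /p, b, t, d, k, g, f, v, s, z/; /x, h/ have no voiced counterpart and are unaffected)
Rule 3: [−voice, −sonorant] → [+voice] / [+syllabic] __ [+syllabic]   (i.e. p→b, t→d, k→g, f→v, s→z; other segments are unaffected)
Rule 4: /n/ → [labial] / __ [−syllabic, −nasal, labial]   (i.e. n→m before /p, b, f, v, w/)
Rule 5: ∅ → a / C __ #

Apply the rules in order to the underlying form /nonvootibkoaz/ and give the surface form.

nomvoodibagoaza

Rule 1 (stop-cluster a-epenthesis): /b/ and /k/ form a stop–stop cluster, so [a] is inserted between them. /nonvootibkoaz/ → nonvootibakoaz.
Rule 2 (regressive voicing assimilation): no segment meets the environment; /nonvootibakoaz/ is unchanged.
Rule 3 (intervocalic voicing): /t/ is a voiceless obstruent between vowels /o/ and /i/, so it voices to [d]. /k/ is a voiceless obstruent between vowels /a/ and /o/, so it voices to [g]. /nonvootibakoaz/ → nonvoodibagoaz.
Rule 4 (nasal place assimilation): /n/ precedes the labial consonant /v/, so it assimilates in place to [m]. /nonvoodibagoaz/ → nomvoodibagoaz.
Rule 5 (final a-epenthesis): the form ends in the consonant /z/, so [a] is inserted word-finally. /nomvoodibagoaz/ → nomvoodibagoaza.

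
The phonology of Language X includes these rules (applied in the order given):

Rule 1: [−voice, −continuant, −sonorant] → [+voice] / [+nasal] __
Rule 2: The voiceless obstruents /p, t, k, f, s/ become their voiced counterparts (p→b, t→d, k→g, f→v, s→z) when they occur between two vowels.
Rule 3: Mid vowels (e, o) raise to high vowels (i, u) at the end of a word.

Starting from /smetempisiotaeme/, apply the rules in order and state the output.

smedembiziodaemi

Rule 1 (post-nasal voicing): /p/ is a voiceless stop immediately after the nasal /m/, so it voices to [b]. /smetempisiotaeme/ → smetembisiotaeme.
Rule 2 (intervocalic voicing): /t/ is a voiceless obstruent between vowels /e/ and /e/, so it voices to [d]. /s/ is a voiceless obstruent between vowels /i/ and /i/, so it voices to [z]. /t/ is a voiceless obstruent between vowels /o/ and /a/, so it voices to [d]. /smetembisiotaeme/ → smedembiziodaeme.
Rule 3 (final vowel raising): /e/ is a mid vowel in word-final position, so it raises to [i]. /smedembiziodaeme/ → smedembiziodaemi.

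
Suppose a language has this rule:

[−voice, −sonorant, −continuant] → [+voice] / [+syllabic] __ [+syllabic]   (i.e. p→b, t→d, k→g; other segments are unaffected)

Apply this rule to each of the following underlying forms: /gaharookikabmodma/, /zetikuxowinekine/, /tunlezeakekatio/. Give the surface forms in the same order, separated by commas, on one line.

gaharoogigabmodma, zediguxowinegine, tunlezeagegadio

/gaharookikabmodma/: /k/ is a voiceless stop between vowels /o/ and /i/, so it voices to [g]. /k/ is a voiceless stop between vowels /i/ and /a/, so it voices to [g]. → [gaharoogigabmodma].
/zetikuxowinekine/: /t/ is a voiceless stop between vowels /e/ and /i/, so it voices to [d]. /k/ is a voiceless stop between vowels /i/ and /u/, so it voices to [g]. /k/ is a voiceless stop between vowels /e/ and /i/, so it voices to [g]. → [zediguxowinegine].
/tunlezeakekatio/: /k/ is a voiceless stop between vowels /a/ and /e/, so it voices to [g]. /k/ is a voiceless stop between vowels /e/ and /a/, so it voices to [g]. /t/ is a voiceless stop between vowels /a/ and /i/, so it voices to [d]. → [tunlezeagegadio].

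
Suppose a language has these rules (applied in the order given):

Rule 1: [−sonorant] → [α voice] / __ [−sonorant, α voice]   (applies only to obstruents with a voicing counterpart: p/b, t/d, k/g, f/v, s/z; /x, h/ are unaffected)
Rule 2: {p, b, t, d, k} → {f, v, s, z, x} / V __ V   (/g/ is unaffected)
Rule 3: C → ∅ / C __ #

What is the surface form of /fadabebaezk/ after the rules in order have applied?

fazavevaes

Rule 1 (regressive voicing assimilation): /z/ precedes the voiceless obstruent /k/, so it devoices to [s] by assimilation. /fadabebaezk/ → fadabebaesk.
Rule 2 (intervocalic spirantization): /d/ is a stop between vowels /a/ and /a/, so it spirantizes to the fricative [z]. /b/ is a stop between vowels /a/ and /e/, so it spirantizes to the fricative [v]. /b/ is a stop between vowels /e/ and /a/, so it spirantizes to the fricative [v]. /fadabebaesk/ → fazavevaesk.
Rule 3 (final cluster simplification): /k/ is the second consonant of a word-final cluster /sk/, so it deletes. /fazavevaesk/ → fazavevaes.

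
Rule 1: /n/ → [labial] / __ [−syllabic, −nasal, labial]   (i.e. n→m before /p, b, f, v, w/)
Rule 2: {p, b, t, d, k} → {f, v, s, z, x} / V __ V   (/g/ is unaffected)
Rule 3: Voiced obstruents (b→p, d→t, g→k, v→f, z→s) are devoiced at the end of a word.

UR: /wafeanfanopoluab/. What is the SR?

Rule 1 (nasal place assimilation): /n/ precedes the labial consonant /f/, so it assimilates in place to [m]. /wafeanfanopoluab/ → wafeamfanopoluab.
Rule 2 (intervocalic spirantization): /p/ is a stop between vowels /o/ and /o/, so it spirantizes to the fricative [f]. /wafeamfanopoluab/ → wafeamfanofoluab.
Rule 3 (final devoicing): /b/ is a voiced obstruent in word-final position, so it devoices to [p]. /wafeamfanofoluab/ → wafeamfanofoluap.

wafeamfanofoluap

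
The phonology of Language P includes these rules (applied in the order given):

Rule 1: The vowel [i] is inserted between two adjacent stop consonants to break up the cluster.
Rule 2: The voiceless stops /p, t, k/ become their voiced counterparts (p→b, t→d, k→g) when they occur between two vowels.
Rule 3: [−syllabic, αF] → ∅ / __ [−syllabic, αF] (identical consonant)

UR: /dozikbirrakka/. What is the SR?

dozigibiragiga

Rule 1 (stop-cluster i-epenthesis): /k/ and /b/ form a stop–stop cluster, so [i] is inserted between them. /k/ and /k/ form a stop–stop cluster, so [i] is inserted between them. /dozikbirrakka/ → dozikibirrakika.
Rule 2 (intervocalic voicing): /k/ is a voiceless stop between vowels /i/ and /i/, so it voices to [g]. /k/ is a voiceless stop between vowels /a/ and /i/, so it voices to [g]. /k/ is a voiceless stop between vowels /i/ and /a/, so it voices to [g]. /dozikibirrakika/ → dozigibirragiga.
Rule 3 (degemination): /rr/ is a geminate; the first /r/ deletes. /dozigibirragiga/ → dozigibiragiga.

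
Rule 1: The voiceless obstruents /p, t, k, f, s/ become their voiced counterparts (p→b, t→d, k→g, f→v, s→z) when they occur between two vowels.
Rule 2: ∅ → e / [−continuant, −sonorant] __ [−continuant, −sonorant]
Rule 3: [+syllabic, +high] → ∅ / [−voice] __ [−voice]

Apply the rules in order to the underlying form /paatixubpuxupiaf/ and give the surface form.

Rule 1 (intervocalic voicing): /t/ is a voiceless obstruent between vowels /a/ and /i/, so it voices to [d]. /p/ is a voiceless obstruent between vowels /u/ and /i/, so it voices to [b]. /paatixubpuxupiaf/ → paadixubpuxubiaf.
Rule 2 (stop-cluster e-epenthesis): /b/ and /p/ form a stop–stop cluster, so [e] is inserted between them. /paadixubpuxubiaf/ → paadixubepuxubiaf.
Rule 3 (high vowel syncope): /u/ is a high vowel flanked by voiceless consonants /p/ and /x/, so it deletes. /paadixubepuxubiaf/ → paadixubepxubiaf.

paadixubepxubiaf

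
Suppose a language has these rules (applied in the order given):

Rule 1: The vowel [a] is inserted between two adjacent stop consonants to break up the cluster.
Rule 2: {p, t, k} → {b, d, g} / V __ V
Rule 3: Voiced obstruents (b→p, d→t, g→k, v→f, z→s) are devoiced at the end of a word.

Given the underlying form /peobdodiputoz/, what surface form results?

peobadodibudos

Rule 1 (stop-cluster a-epenthesis): /b/ and /d/ form a stop–stop cluster, so [a] is inserted between them. /peobdodiputoz/ → peobadodiputoz.
Rule 2 (intervocalic voicing): /p/ is a voiceless stop between vowels /i/ and /u/, so it voices to [b]. /t/ is a voiceless stop between vowels /u/ and /o/, so it voices to [d]. /peobadodiputoz/ → peobadodibudoz.
Rule 3 (final devoicing): /z/ is a voiced obstruent in word-final position, so it devoices to [s]. /peobadodibudoz/ → peobadodibudos.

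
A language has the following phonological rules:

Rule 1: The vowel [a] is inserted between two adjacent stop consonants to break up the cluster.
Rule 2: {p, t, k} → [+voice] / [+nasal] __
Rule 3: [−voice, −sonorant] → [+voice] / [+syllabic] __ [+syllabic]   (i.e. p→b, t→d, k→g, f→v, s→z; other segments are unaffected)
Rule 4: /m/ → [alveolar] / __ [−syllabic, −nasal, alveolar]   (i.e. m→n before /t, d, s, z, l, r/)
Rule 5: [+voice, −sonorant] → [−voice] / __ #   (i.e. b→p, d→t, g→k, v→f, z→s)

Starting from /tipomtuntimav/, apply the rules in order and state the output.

Rule 1 (stop-cluster a-epenthesis): no segment meets the environment; /tipomtuntimav/ is unchanged.
Rule 2 (post-nasal voicing): /t/ is a voiceless stop immediately after the nasal /m/, so it voices to [d]. /t/ is a voiceless stop immediately after the nasal /n/, so it voices to [d]. /tipomtuntimav/ → tipomdundimav.
Rule 3 (intervocalic voicing): /p/ is a voiceless obstruent between vowels /i/ and /o/, so it voices to [b]. /tipomdundimav/ → tibomdundimav.
Rule 4 (nasal place assimilation): /m/ precedes the alveolar consonant /d/, so it assimilates in place to [n]. /tibomdundimav/ → tibondundimav.
Rule 5 (final devoicing): /v/ is a voiced obstruent in word-final position, so it devoices to [f]. /tibondundimav/ → tibondundimaf.

tibondundimaf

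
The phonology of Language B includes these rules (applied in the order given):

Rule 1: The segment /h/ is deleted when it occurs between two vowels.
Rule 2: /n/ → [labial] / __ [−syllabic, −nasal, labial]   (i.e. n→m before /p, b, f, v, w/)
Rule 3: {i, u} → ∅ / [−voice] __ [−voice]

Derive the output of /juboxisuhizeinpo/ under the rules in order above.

Rule 1 (intervocalic h-deletion): /h/ occurs between vowels /u/ and /i/, so it deletes. /juboxisuhizeinpo/ → juboxisuizeinpo.
Rule 2 (nasal place assimilation): /n/ precedes the labial consonant /p/, so it assimilates in place to [m]. /juboxisuizeinpo/ → juboxisuizeimpo.
Rule 3 (high vowel syncope): /i/ is a high vowel flanked by voiceless consonants /x/ and /s/, so it deletes. /juboxisuizeimpo/ → juboxsuizeimpo.

juboxsuizeimpo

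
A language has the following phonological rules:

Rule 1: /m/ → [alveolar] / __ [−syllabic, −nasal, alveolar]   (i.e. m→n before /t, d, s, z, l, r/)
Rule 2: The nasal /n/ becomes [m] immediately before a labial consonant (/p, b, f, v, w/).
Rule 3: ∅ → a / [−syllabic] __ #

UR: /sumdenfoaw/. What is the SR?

sundemfoawa

Rule 1 (nasal place assimilation): /m/ precedes the alveolar consonant /d/, so it assimilates in place to [n]. /sumdenfoaw/ → sundenfoaw.
Rule 2 (nasal place assimilation): /n/ precedes the labial consonant /f/, so it assimilates in place to [m]. /sundenfoaw/ → sundemfoaw.
Rule 3 (final a-epenthesis): the form ends in the consonant /w/, so [a] is inserted word-finally. /sundemfoaw/ → sundemfoawa.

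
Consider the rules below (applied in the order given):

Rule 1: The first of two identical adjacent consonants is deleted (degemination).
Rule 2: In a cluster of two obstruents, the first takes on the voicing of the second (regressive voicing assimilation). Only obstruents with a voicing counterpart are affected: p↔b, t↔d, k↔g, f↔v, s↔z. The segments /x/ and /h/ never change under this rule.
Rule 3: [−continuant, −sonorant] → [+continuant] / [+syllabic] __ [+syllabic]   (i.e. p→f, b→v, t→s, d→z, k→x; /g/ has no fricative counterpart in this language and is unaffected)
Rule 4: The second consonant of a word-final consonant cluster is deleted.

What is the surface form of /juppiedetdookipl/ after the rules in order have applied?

Rule 1 (degemination): /pp/ is a geminate; the first /p/ deletes. /juppiedetdookipl/ → jupiedetdookipl.
Rule 2 (regressive voicing assimilation): /t/ precedes the voiced obstruent /d/, so it voices to [d] by assimilation. /jupiedetdookipl/ → jupiededdookipl.
Rule 3 (intervocalic spirantization): /p/ is a stop between vowels /u/ and /i/, so it spirantizes to the fricative [f]. /d/ is a stop between vowels /e/ and /e/, so it spirantizes to the fricative [z]. /k/ is a stop between vowels /o/ and /i/, so it spirantizes to the fricative [x]. /jupiededdookipl/ → jufiezeddooxipl.
Rule 4 (final cluster simplification): /l/ is the second consonant of a word-final cluster /pl/, so it deletes. /jufiezeddooxipl/ → jufiezeddooxip.

jufiezeddooxip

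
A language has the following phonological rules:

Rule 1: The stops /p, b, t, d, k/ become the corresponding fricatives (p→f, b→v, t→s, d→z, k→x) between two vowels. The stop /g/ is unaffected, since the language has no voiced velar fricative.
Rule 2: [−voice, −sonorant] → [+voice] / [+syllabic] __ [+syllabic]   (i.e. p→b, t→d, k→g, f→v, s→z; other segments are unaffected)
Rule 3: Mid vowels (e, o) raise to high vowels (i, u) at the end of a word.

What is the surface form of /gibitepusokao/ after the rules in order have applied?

Rule 1 (intervocalic spirantization): /b/ is a stop between vowels /i/ and /i/, so it spirantizes to the fricative [v]. /t/ is a stop between vowels /i/ and /e/, so it spirantizes to the fricative [s]. /p/ is a stop between vowels /e/ and /u/, so it spirantizes to the fricative [f]. /k/ is a stop between vowels /o/ and /a/, so it spirantizes to the fricative [x]. /gibitepusokao/ → givisefusoxao.
Rule 2 (intervocalic voicing): /s/ is a voiceless obstruent between vowels /i/ and /e/, so it voices to [z]. /f/ is a voiceless obstruent between vowels /e/ and /u/, so it voices to [v]. /s/ is a voiceless obstruent between vowels /u/ and /o/, so it voices to [z]. /givisefusoxao/ → givizevuzoxao.
Rule 3 (final vowel raising): /o/ is a mid vowel in word-final position, so it raises to [u]. /givizevuzoxao/ → givizevuzoxau.

givizevuzoxau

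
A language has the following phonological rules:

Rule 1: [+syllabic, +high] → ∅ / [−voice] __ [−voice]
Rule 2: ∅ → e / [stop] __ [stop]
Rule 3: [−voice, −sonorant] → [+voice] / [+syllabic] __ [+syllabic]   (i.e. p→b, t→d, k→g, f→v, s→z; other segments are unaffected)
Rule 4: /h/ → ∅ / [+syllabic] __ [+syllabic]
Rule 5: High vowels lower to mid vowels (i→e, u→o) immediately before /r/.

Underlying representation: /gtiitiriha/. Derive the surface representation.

gediideria

Rule 1 (high vowel syncope): no segment meets the environment; /gtiitiriha/ is unchanged.
Rule 2 (stop-cluster e-epenthesis): /g/ and /t/ form a stop–stop cluster, so [e] is inserted between them. /gtiitiriha/ → getiitiriha.
Rule 3 (intervocalic voicing): /t/ is a voiceless obstruent between vowels /e/ and /i/, so it voices to [d]. /t/ is a voiceless obstruent between vowels /i/ and /i/, so it voices to [d]. /getiitiriha/ → gediidiriha.
Rule 4 (intervocalic h-deletion): /h/ occurs between vowels /i/ and /a/, so it deletes. /gediidiriha/ → gediidiria.
Rule 5 (pre-rhotic lowering): /i/ is a high vowel immediately before /r/, so it lowers to [e]. /gediidiria/ → gediideria.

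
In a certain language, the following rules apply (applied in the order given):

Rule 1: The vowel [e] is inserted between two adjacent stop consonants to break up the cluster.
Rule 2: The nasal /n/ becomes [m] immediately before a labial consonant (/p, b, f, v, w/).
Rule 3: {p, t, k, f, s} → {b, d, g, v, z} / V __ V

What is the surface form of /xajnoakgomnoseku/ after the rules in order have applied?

Rule 1 (stop-cluster e-epenthesis): /k/ and /g/ form a stop–stop cluster, so [e] is inserted between them. /xajnoakgomnoseku/ → xajnoakegomnoseku.
Rule 2 (nasal place assimilation): no segment meets the environment; /xajnoakegomnoseku/ is unchanged.
Rule 3 (intervocalic voicing): /k/ is a voiceless obstruent between vowels /a/ and /e/, so it voices to [g]. /s/ is a voiceless obstruent between vowels /o/ and /e/, so it voices to [z]. /k/ is a voiceless obstruent between vowels /e/ and /u/, so it voices to [g]. /xajnoakegomnoseku/ → xajnoagegomnozegu.

xajnoagegomnozegu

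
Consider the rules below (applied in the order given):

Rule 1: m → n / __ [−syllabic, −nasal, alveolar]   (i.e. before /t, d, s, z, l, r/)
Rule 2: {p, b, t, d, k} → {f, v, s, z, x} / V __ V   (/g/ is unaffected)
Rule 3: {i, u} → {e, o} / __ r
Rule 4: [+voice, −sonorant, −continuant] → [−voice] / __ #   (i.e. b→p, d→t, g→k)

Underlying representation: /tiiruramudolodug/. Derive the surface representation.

Rule 1 (nasal place assimilation): no segment meets the environment; /tiiruramudolodug/ is unchanged.
Rule 2 (intervocalic spirantization): /d/ is a stop between vowels /u/ and /o/, so it spirantizes to the fricative [z]. /d/ is a stop between vowels /o/ and /u/, so it spirantizes to the fricative [z]. /tiiruramudolodug/ → tiiruramuzolozug.
Rule 3 (pre-rhotic lowering): /i/ is a high vowel immediately before /r/, so it lowers to [e]. /u/ is a high vowel immediately before /r/, so it lowers to [o]. /tiiruramuzolozug/ → tieroramuzolozug.
Rule 4 (final devoicing): /g/ is a voiced stop in word-final position, so it devoices to [k]. /tieroramuzolozug/ → tieroramuzolozuk.

tieroramuzolozuk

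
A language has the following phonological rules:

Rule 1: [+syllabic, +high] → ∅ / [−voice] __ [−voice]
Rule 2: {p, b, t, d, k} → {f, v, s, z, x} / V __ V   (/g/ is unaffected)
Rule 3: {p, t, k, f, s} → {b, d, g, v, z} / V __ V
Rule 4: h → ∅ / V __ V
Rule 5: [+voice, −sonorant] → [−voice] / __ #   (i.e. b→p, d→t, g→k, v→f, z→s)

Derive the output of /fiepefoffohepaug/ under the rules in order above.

Rule 1 (high vowel syncope): no segment meets the environment; /fiepefoffohepaug/ is unchanged.
Rule 2 (intervocalic spirantization): /p/ is a stop between vowels /e/ and /e/, so it spirantizes to the fricative [f]. /p/ is a stop between vowels /e/ and /a/, so it spirantizes to the fricative [f]. /fiepefoffohepaug/ → fiefefoffohefaug.
Rule 3 (intervocalic voicing): /f/ is a voiceless obstruent between vowels /e/ and /e/, so it voices to [v]. /f/ is a voiceless obstruent between vowels /e/ and /o/, so it voices to [v]. /f/ is a voiceless obstruent between vowels /e/ and /a/, so it voices to [v]. /fiefefoffohefaug/ → fievevoffohevaug.
Rule 4 (intervocalic h-deletion): /h/ occurs between vowels /o/ and /e/, so it deletes. /fievevoffohevaug/ → fievevoffoevaug.
Rule 5 (final devoicing): /g/ is a voiced obstruent in word-final position, so it devoices to [k]. /fievevoffoevaug/ → fievevoffoevauk.

fievevoffoevauk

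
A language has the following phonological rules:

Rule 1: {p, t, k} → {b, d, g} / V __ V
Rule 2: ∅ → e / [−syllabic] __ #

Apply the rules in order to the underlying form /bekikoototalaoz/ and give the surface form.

begigoododalaoze

Rule 1 (intervocalic voicing): /k/ is a voiceless stop between vowels /e/ and /i/, so it voices to [g]. /k/ is a voiceless stop between vowels /i/ and /o/, so it voices to [g]. /t/ is a voiceless stop between vowels /o/ and /o/, so it voices to [d]. /t/ is a voiceless stop between vowels /o/ and /a/, so it voices to [d]. /bekikoototalaoz/ → begigoododalaoz.
Rule 2 (final e-epenthesis): the form ends in the consonant /z/, so [e] is inserted word-finally. /begigoododalaoz/ → begigoododalaoze.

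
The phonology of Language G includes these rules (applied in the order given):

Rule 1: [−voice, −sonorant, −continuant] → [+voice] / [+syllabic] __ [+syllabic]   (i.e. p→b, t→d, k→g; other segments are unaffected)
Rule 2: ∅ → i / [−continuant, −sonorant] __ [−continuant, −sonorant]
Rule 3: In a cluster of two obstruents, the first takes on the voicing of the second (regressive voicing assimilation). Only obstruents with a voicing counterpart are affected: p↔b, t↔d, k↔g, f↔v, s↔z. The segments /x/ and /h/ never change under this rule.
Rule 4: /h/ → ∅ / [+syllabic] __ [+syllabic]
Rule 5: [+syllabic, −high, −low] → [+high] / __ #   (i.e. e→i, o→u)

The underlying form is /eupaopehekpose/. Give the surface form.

eubaobeekiposi

Rule 1 (intervocalic voicing): /p/ is a voiceless stop between vowels /u/ and /a/, so it voices to [b]. /p/ is a voiceless stop between vowels /o/ and /e/, so it voices to [b]. /eupaopehekpose/ → eubaobehekpose.
Rule 2 (stop-cluster i-epenthesis): /k/ and /p/ form a stop–stop cluster, so [i] is inserted between them. /eubaobehekpose/ → eubaobehekipose.
Rule 3 (regressive voicing assimilation): no segment meets the environment; /eubaobehekipose/ is unchanged.
Rule 4 (intervocalic h-deletion): /h/ occurs between vowels /e/ and /e/, so it deletes. /eubaobehekipose/ → eubaobeekipose.
Rule 5 (final vowel raising): /e/ is a mid vowel in word-final position, so it raises to [i]. /eubaobeekipose/ → eubaobeekiposi.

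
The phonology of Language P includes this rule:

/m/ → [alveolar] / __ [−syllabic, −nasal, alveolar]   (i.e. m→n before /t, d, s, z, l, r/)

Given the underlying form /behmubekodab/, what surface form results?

behmubekodab

No segment of /behmubekodab/ meets the structural description of the rule, so the form surfaces unchanged.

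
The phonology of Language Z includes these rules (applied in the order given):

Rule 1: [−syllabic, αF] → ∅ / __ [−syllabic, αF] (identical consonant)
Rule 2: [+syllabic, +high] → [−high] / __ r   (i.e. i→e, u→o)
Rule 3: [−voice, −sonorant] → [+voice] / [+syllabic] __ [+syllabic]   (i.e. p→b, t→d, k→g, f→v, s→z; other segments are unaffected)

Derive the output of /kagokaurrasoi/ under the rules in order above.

kagogaorazoi

Rule 1 (degemination): /rr/ is a geminate; the first /r/ deletes. /kagokaurrasoi/ → kagokaurasoi.
Rule 2 (pre-rhotic lowering): /u/ is a high vowel immediately before /r/, so it lowers to [o]. /kagokaurasoi/ → kagokaorasoi.
Rule 3 (intervocalic voicing): /k/ is a voiceless obstruent between vowels /o/ and /a/, so it voices to [g]. /s/ is a voiceless obstruent between vowels /a/ and /o/, so it voices to [z]. /kagokaorasoi/ → kagogaorazoi.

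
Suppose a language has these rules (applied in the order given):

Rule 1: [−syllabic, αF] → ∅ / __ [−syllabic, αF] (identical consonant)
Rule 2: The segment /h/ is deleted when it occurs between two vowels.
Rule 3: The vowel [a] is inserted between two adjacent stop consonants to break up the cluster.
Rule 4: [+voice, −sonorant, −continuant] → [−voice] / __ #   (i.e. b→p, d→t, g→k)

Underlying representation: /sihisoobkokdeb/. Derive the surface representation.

Rule 1 (degemination): no segment meets the environment; /sihisoobkokdeb/ is unchanged.
Rule 2 (intervocalic h-deletion): /h/ occurs between vowels /i/ and /i/, so it deletes. /sihisoobkokdeb/ → siisoobkokdeb.
Rule 3 (stop-cluster a-epenthesis): /b/ and /k/ form a stop–stop cluster, so [a] is inserted between them. /k/ and /d/ form a stop–stop cluster, so [a] is inserted between them. /siisoobkokdeb/ → siisoobakokadeb.
Rule 4 (final devoicing): /b/ is a voiced stop in word-final position, so it devoices to [p]. /siisoobakokadeb/ → siisoobakokadep.

siisoobakokadep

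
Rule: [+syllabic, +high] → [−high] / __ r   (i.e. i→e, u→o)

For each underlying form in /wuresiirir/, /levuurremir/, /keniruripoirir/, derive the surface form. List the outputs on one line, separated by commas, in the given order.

woresierer, levuorremer, keneroripoerer

/wuresiirir/: /u/ is a high vowel immediately before /r/, so it lowers to [o]. /i/ is a high vowel immediately before /r/, so it lowers to [e]. /i/ is a high vowel immediately before /r/, so it lowers to [e]. → [woresierer].
/levuurremir/: /u/ is a high vowel immediately before /r/, so it lowers to [o]. /i/ is a high vowel immediately before /r/, so it lowers to [e]. → [levuorremer].
/keniruripoirir/: /i/ is a high vowel immediately before /r/, so it lowers to [e]. /u/ is a high vowel immediately before /r/, so it lowers to [o]. /i/ is a high vowel immediately before /r/, so it lowers to [e]. /i/ is a high vowel immediately before /r/, so it lowers to [e]. → [keneroripoerer].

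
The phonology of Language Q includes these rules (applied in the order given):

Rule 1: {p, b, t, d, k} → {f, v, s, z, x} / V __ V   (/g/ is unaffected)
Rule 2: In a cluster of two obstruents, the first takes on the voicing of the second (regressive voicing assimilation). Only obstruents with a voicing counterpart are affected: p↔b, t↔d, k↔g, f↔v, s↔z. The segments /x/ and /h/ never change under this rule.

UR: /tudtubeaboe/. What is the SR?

Rule 1 (intervocalic spirantization): /b/ is a stop between vowels /u/ and /e/, so it spirantizes to the fricative [v]. /b/ is a stop between vowels /a/ and /o/, so it spirantizes to the fricative [v]. /tudtubeaboe/ → tudtuveavoe.
Rule 2 (regressive voicing assimilation): /d/ precedes the voiceless obstruent /t/, so it devoices to [t] by assimilation. /tudtuveavoe/ → tuttuveavoe.

tuttuveavoe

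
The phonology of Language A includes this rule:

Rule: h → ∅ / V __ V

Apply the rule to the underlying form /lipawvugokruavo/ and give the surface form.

lipawvugokruavo

No segment of /lipawvugokruavo/ meets the structural description of the rule, so the form surfaces unchanged.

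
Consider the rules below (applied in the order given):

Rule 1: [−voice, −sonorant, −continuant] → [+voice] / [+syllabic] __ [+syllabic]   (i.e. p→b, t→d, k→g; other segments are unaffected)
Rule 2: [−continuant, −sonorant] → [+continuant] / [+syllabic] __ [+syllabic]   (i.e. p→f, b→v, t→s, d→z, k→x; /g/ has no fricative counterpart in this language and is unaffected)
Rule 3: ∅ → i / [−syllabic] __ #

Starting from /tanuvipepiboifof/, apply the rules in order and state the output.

tanuvivevivoifofi

Rule 1 (intervocalic voicing): /p/ is a voiceless stop between vowels /i/ and /e/, so it voices to [b]. /p/ is a voiceless stop between vowels /e/ and /i/, so it voices to [b]. /tanuvipepiboifof/ → tanuvibebiboifof.
Rule 2 (intervocalic spirantization): /b/ is a stop between vowels /i/ and /e/, so it spirantizes to the fricative [v]. /b/ is a stop between vowels /e/ and /i/, so it spirantizes to the fricative [v]. /b/ is a stop between vowels /i/ and /o/, so it spirantizes to the fricative [v]. /tanuvibebiboifof/ → tanuvivevivoifof.
Rule 3 (final i-epenthesis): the form ends in the consonant /f/, so [i] is inserted word-finally. /tanuvivevivoifof/ → tanuvivevivoifofi.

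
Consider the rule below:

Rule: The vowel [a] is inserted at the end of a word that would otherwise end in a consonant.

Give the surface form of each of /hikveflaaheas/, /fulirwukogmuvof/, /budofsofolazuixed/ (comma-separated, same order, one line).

hikveflaaheasa, fulirwukogmuvofa, budofsofolazuixeda

/hikveflaaheas/: the form ends in the consonant /s/, so [a] is inserted word-finally. → [hikveflaaheasa].
/fulirwukogmuvof/: the form ends in the consonant /f/, so [a] is inserted word-finally. → [fulirwukogmuvofa].
/budofsofolazuixed/: the form ends in the consonant /d/, so [a] is inserted word-finally. → [budofsofolazuixeda].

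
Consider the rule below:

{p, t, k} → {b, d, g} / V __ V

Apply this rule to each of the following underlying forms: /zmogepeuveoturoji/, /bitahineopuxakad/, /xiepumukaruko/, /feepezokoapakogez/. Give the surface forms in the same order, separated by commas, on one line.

/zmogepeuveoturoji/: /p/ is a voiceless stop between vowels /e/ and /e/, so it voices to [b]. /t/ is a voiceless stop between vowels /o/ and /u/, so it voices to [d]. → [zmogebeuveoduroji].
/bitahineopuxakad/: /t/ is a voiceless stop between vowels /i/ and /a/, so it voices to [d]. /p/ is a voiceless stop between vowels /o/ and /u/, so it voices to [b]. /k/ is a voiceless stop between vowels /a/ and /a/, so it voices to [g]. → [bidahineobuxagad].
/xiepumukaruko/: /p/ is a voiceless stop between vowels /e/ and /u/, so it voices to [b]. /k/ is a voiceless stop between vowels /u/ and /a/, so it voices to [g]. /k/ is a voiceless stop between vowels /u/ and /o/, so it voices to [g]. → [xiebumugarugo].
/feepezokoapakogez/: /p/ is a voiceless stop between vowels /e/ and /e/, so it voices to [b]. /k/ is a voiceless stop between vowels /o/ and /o/, so it voices to [g]. /p/ is a voiceless stop between vowels /a/ and /a/, so it voices to [b]. /k/ is a voiceless stop between vowels /a/ and /o/, so it voices to [g]. → [feebezogoabagogez].

zmogebeuveoduroji, bidahineobuxagad, xiebumugarugo, feebezogoabagogez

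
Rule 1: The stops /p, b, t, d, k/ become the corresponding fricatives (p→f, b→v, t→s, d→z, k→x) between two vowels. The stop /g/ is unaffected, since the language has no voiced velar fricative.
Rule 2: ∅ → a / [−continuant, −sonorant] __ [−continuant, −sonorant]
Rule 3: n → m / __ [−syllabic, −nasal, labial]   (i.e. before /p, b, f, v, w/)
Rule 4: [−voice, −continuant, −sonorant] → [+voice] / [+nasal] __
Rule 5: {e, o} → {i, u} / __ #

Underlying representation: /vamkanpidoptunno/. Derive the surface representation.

vamgambizopatunnu

Rule 1 (intervocalic spirantization): /d/ is a stop between vowels /i/ and /o/, so it spirantizes to the fricative [z]. /vamkanpidoptunno/ → vamkanpizoptunno.
Rule 2 (stop-cluster a-epenthesis): /p/ and /t/ form a stop–stop cluster, so [a] is inserted between them. /vamkanpizoptunno/ → vamkanpizopatunno.
Rule 3 (nasal place assimilation): /n/ precedes the labial consonant /p/, so it assimilates in place to [m]. /vamkanpizopatunno/ → vamkampizopatunno.
Rule 4 (post-nasal voicing): /k/ is a voiceless stop immediately after the nasal /m/, so it voices to [g]. /p/ is a voiceless stop immediately after the nasal /m/, so it voices to [b]. /vamkampizopatunno/ → vamgambizopatunno.
Rule 5 (final vowel raising): /o/ is a mid vowel in word-final position, so it raises to [u]. /vamgambizopatunno/ → vamgambizopatunnu.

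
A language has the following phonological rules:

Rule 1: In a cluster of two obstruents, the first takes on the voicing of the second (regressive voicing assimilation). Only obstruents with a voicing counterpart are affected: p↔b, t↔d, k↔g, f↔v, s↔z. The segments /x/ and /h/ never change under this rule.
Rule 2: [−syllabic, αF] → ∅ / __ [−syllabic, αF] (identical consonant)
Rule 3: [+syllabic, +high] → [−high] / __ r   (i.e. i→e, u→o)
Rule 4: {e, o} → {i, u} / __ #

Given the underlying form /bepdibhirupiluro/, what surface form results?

Rule 1 (regressive voicing assimilation): /p/ precedes the voiced obstruent /d/, so it voices to [b] by assimilation. /b/ precedes the voiceless obstruent /h/, so it devoices to [p] by assimilation. /bepdibhirupiluro/ → bebdiphirupiluro.
Rule 2 (degemination): no segment meets the environment; /bebdiphirupiluro/ is unchanged.
Rule 3 (pre-rhotic lowering): /i/ is a high vowel immediately before /r/, so it lowers to [e]. /u/ is a high vowel immediately before /r/, so it lowers to [o]. /bebdiphirupiluro/ → bebdipherupiloro.
Rule 4 (final vowel raising): /o/ is a mid vowel in word-final position, so it raises to [u]. /bebdipherupiloro/ → bebdipherupiloru.

bebdipherupiloru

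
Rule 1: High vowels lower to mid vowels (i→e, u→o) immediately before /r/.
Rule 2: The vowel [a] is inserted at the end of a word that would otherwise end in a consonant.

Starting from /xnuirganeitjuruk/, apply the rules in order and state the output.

xnuerganeitjoruka

Rule 1 (pre-rhotic lowering): /i/ is a high vowel immediately before /r/, so it lowers to [e]. /u/ is a high vowel immediately before /r/, so it lowers to [o]. /xnuirganeitjuruk/ → xnuerganeitjoruk.
Rule 2 (final a-epenthesis): the form ends in the consonant /k/, so [a] is inserted word-finally. /xnuerganeitjoruk/ → xnuerganeitjoruka.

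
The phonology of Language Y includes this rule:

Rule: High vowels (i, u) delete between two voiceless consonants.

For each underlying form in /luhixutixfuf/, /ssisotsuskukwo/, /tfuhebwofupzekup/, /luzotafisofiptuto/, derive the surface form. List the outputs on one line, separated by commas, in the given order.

luhxtxff, sssotsskkwo, tfhebwofpzekp, luzotafsofptto

/luhixutixfuf/: /i/ is a high vowel flanked by voiceless consonants /h/ and /x/, so it deletes. /u/ is a high vowel flanked by voiceless consonants /x/ and /t/, so it deletes. /i/ is a high vowel flanked by voiceless consonants /t/ and /x/, so it deletes. /u/ is a high vowel flanked by voiceless consonants /f/ and /f/, so it deletes. → [luhxtxff].
/ssisotsuskukwo/: /i/ is a high vowel flanked by voiceless consonants /s/ and /s/, so it deletes. /u/ is a high vowel flanked by voiceless consonants /s/ and /s/, so it deletes. /u/ is a high vowel flanked by voiceless consonants /k/ and /k/, so it deletes. → [sssotsskkwo].
/tfuhebwofupzekup/: /u/ is a high vowel flanked by voiceless consonants /f/ and /h/, so it deletes. /u/ is a high vowel flanked by voiceless consonants /f/ and /p/, so it deletes. /u/ is a high vowel flanked by voiceless consonants /k/ and /p/, so it deletes. → [tfhebwofpzekp].
/luzotafisofiptuto/: /i/ is a high vowel flanked by voiceless consonants /f/ and /s/, so it deletes. /i/ is a high vowel flanked by voiceless consonants /f/ and /p/, so it deletes. /u/ is a high vowel flanked by voiceless consonants /t/ and /t/, so it deletes. → [luzotafsofptto].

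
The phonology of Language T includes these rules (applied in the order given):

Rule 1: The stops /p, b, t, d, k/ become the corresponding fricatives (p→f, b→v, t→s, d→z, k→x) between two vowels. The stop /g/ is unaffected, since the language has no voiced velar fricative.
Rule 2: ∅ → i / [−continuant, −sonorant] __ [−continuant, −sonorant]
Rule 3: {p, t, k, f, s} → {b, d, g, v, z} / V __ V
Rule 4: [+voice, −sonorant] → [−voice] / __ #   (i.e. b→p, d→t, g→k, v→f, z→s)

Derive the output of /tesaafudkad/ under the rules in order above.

tezaavudigat

Rule 1 (intervocalic spirantization): no segment meets the environment; /tesaafudkad/ is unchanged.
Rule 2 (stop-cluster i-epenthesis): /d/ and /k/ form a stop–stop cluster, so [i] is inserted between them. /tesaafudkad/ → tesaafudikad.
Rule 3 (intervocalic voicing): /s/ is a voiceless obstruent between vowels /e/ and /a/, so it voices to [z]. /f/ is a voiceless obstruent between vowels /a/ and /u/, so it voices to [v]. /k/ is a voiceless obstruent between vowels /i/ and /a/, so it voices to [g]. /tesaafudikad/ → tezaavudigad.
Rule 4 (final devoicing): /d/ is a voiced obstruent in word-final position, so it devoices to [t]. /tezaavudigad/ → tezaavudigat.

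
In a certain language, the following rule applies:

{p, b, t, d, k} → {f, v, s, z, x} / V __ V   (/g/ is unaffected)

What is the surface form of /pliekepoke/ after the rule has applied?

pliexefoxe

/k/ is a stop between vowels /e/ and /e/, so it spirantizes to the fricative [x].
/p/ is a stop between vowels /e/ and /o/, so it spirantizes to the fricative [f].
/k/ is a stop between vowels /o/ and /e/, so it spirantizes to the fricative [x].
The other instance of /p/ does not occur in the required environment and remains unchanged.
Surface form: [pliexefoxe].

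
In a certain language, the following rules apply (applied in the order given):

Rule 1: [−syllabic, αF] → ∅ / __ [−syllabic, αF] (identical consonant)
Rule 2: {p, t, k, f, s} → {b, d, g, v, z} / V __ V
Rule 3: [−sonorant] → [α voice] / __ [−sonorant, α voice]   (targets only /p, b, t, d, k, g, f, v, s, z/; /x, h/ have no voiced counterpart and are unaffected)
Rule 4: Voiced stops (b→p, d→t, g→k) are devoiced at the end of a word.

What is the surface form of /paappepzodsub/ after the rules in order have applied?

paabebzotsup

Rule 1 (degemination): /pp/ is a geminate; the first /p/ deletes. /paappepzodsub/ → paapepzodsub.
Rule 2 (intervocalic voicing): /p/ is a voiceless obstruent between vowels /a/ and /e/, so it voices to [b]. /paapepzodsub/ → paabepzodsub.
Rule 3 (regressive voicing assimilation): /p/ precedes the voiced obstruent /z/, so it voices to [b] by assimilation. /d/ precedes the voiceless obstruent /s/, so it devoices to [t] by assimilation. /paabepzodsub/ → paabebzotsub.
Rule 4 (final devoicing): /b/ is a voiced stop in word-final position, so it devoices to [p]. /paabebzotsub/ → paabebzotsup.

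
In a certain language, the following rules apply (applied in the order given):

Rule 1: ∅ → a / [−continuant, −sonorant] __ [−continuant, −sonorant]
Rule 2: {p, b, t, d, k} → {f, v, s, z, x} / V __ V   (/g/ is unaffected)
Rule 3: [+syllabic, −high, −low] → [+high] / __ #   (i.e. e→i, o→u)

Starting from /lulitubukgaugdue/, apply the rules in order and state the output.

lulisuvuxagaugazui

Rule 1 (stop-cluster a-epenthesis): /k/ and /g/ form a stop–stop cluster, so [a] is inserted between them. /g/ and /d/ form a stop–stop cluster, so [a] is inserted between them. /lulitubukgaugdue/ → lulitubukagaugadue.
Rule 2 (intervocalic spirantization): /t/ is a stop between vowels /i/ and /u/, so it spirantizes to the fricative [s]. /b/ is a stop between vowels /u/ and /u/, so it spirantizes to the fricative [v]. /k/ is a stop between vowels /u/ and /a/, so it spirantizes to the fricative [x]. /d/ is a stop between vowels /a/ and /u/, so it spirantizes to the fricative [z]. /lulitubukagaugadue/ → lulisuvuxagaugazue.
Rule 3 (final vowel raising): /e/ is a mid vowel in word-final position, so it raises to [i]. /lulisuvuxagaugazue/ → lulisuvuxagaugazui.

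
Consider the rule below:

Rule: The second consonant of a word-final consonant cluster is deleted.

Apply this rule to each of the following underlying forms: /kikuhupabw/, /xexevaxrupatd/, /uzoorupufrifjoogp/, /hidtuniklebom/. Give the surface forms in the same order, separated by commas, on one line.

/kikuhupabw/: /w/ is the second consonant of a word-final cluster /bw/, so it deletes. → [kikuhupab].
/xexevaxrupatd/: /d/ is the second consonant of a word-final cluster /td/, so it deletes. → [xexevaxrupat].
/uzoorupufrifjoogp/: /p/ is the second consonant of a word-final cluster /gp/, so it deletes. → [uzoorupufrifjoog].
/hidtuniklebom/: the rule's environment is not met; surfaces unchanged as [hidtuniklebom].

kikuhupab, xexevaxrupat, uzoorupufrifjoog, hidtuniklebom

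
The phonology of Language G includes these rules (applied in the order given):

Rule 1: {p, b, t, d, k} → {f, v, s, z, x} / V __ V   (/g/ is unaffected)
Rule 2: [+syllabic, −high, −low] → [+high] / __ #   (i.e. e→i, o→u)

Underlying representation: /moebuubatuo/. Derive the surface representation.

moevuuvasuu

Rule 1 (intervocalic spirantization): /b/ is a stop between vowels /e/ and /u/, so it spirantizes to the fricative [v]. /b/ is a stop between vowels /u/ and /a/, so it spirantizes to the fricative [v]. /t/ is a stop between vowels /a/ and /u/, so it spirantizes to the fricative [s]. /moebuubatuo/ → moevuuvasuo.
Rule 2 (final vowel raising): /o/ is a mid vowel in word-final position, so it raises to [u]. /moevuuvasuo/ → moevuuvasuu.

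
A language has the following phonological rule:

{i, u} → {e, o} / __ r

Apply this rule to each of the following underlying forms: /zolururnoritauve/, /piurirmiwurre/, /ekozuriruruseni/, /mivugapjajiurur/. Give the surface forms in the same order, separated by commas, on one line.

/zolururnoritauve/: /u/ is a high vowel immediately before /r/, so it lowers to [o]. /u/ is a high vowel immediately before /r/, so it lowers to [o]. → [zolorornoritauve].
/piurirmiwurre/: /u/ is a high vowel immediately before /r/, so it lowers to [o]. /i/ is a high vowel immediately before /r/, so it lowers to [e]. /u/ is a high vowel immediately before /r/, so it lowers to [o]. → [piorermiworre].
/ekozuriruruseni/: /u/ is a high vowel immediately before /r/, so it lowers to [o]. /i/ is a high vowel immediately before /r/, so it lowers to [e]. /u/ is a high vowel immediately before /r/, so it lowers to [o]. → [ekozoreroruseni].
/mivugapjajiurur/: /u/ is a high vowel immediately before /r/, so it lowers to [o]. /u/ is a high vowel immediately before /r/, so it lowers to [o]. → [mivugapjajioror].

zolorornoritauve, piorermiworre, ekozoreroruseni, mivugapjajioror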